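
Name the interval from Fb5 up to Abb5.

The letter names run F→A, a span of 2 letter steps, so the interval is some kind of third.
Fb to Abb is 3 semitones. A major third is 4, so 3 makes it minor.

minor third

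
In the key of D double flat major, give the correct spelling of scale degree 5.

Degree 5 takes the letter 4 steps above D, which is A.
In major, degree 5 sits 7 semitones above the tonic. Dbb + 7 semitones is pitch class 7, spelled on A as Abb.

Abb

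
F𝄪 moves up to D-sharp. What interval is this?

minor sixth

The letter names run F→D, a span of 5 letter steps, so the interval is some kind of sixth.
F## to D# is 8 semitones. A major sixth is 9, so 8 makes it minor.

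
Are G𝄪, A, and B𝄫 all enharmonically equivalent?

G## is pitch class 9; A is pitch class 9; Bbb is pitch class 9.
All spellings map to pitch class 9, so they are enharmonically equivalent.

Yes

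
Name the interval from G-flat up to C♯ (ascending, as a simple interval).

doubly augmented fourth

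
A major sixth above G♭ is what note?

Eb

A sixth above G lands on the letter E.
A major sixth spans 9 semitones, so Gb moves to pitch class 3. On the letter E that is Eb.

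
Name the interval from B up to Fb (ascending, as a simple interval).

doubly diminished fifth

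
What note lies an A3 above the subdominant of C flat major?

The subdominant of Cb major is Fb.
An augmented third (5 semitones) above Fb lands on the letter A, giving A.

A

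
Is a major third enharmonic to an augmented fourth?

A major third spans 4 semitones; an augmented fourth spans 6.
The spans differ, so they are not enharmonic equivalents.

No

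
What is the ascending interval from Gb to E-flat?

Counting letters G–A–B–C–D–E gives a sixth.
Gb→Eb = 9 semitones, exactly the major sixth.

major sixth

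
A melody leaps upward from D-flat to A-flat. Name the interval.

perfect fifth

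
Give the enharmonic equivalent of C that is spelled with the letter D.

Plain D sits 2 semitones above C, so on the letter D the same pitch needs a double flat: Dbb.

Dbb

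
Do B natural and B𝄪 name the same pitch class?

B is pitch class 11; B## is pitch class 1.
The pitch classes differ (11 vs. 1), so they are not enharmonic equivalents.

No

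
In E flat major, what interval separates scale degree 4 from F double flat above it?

diminished sixth

Scale degree 4 of Eb major is Ab.
Ab up to Fbb: letters A→F make it a sixth; 7 semitones makes it diminished.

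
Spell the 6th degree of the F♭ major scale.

Degree 6 takes the letter 5 steps above F, which is D.
In major, degree 6 sits 9 semitones above the tonic. Fb + 9 semitones is pitch class 1, spelled on D as Db.

Db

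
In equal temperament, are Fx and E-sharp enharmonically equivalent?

No

F## is pitch class 7; E# is pitch class 5.
The pitch classes differ (7 vs. 5), so they are not enharmonic equivalents.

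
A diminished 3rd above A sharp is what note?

A third above A lands on the letter C.
A diminished third spans 2 semitones, so A# moves to pitch class 0. On the letter C that is C.

C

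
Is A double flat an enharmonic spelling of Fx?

Yes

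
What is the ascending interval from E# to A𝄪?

Counting letters E–F–G–A gives a fourth.
E#→A## = 6 semitones, 1 wider than the perfect fourth (5), so augmented.

augmented fourth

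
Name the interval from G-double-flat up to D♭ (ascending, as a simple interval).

The letter names run G→D, a span of 4 letter steps, so the interval is some kind of fifth.
Gbb to Db is 8 semitones. A perfect fifth is 7, so 8 makes it augmented.

augmented fifth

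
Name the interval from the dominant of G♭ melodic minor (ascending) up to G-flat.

The dominant of Gb melodic minor (ascending) is Db.
Db up to Gb: letters D→G make it a fourth; 5 semitones makes it perfect.

perfect fourth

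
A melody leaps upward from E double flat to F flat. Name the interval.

Counting letters E–F gives a second.
Ebb→Fb = 2 semitones, exactly the major second.

major second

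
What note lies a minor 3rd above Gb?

A third above G lands on the letter B.
A minor third spans 3 semitones, so Gb moves to pitch class 9. On the letter B that is Bbb.

Bbb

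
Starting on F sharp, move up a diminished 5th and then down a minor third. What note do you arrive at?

A diminished fifth up from F# is C (letter C, 6 semitones up).
A minor third down from C is A (letter A, 3 semitones down).

A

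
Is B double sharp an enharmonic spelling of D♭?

B## = pitch class 1 and Db = pitch class 1 — the same pitch class, so they are enharmonic equivalents.

Yes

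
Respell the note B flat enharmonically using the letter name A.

A#

Plain A sits 1 semitone below Bb, so on the letter A the same pitch needs a sharp: A#.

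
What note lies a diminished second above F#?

Gb

A second above F lands on the letter G.
A diminished second spans 0 semitones, so F# moves to pitch class 6. On the letter G that is Gb.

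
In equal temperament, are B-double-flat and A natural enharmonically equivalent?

Bbb is pitch class 9; A is pitch class 9.
All spellings map to pitch class 9, so they are enharmonically equivalent.

Yes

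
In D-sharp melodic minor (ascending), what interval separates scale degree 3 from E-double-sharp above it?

augmented seventh

Scale degree 3 of D# melodic minor (ascending) is F#.
F# up to E##: letters F→E make it a seventh; 12 semitones makes it augmented.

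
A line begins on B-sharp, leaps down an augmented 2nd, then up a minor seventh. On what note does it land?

An augmented second down from B# is A (letter A, 3 semitones down).
A minor seventh up from A is G (letter G, 10 semitones up).

G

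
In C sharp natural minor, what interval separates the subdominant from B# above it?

augmented fourth

The subdominant of C# natural minor is F#.
F# up to B#: letters F→B make it a fourth; 6 semitones makes it augmented.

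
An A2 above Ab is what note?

B

A second above A lands on the letter B.
An augmented second spans 3 semitones, so Ab moves to pitch class 11. On the letter B that is B.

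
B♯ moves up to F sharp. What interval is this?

diminished fifth

The letter names run B→F, a span of 4 letter steps, so the interval is some kind of fifth.
B# to F# is 6 semitones. A perfect fifth is 7, so 6 makes it diminished.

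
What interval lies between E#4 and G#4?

minor third

The letter names run E→G, a span of 2 letter steps, so the interval is some kind of third.
E# to G# is 3 semitones. A major third is 4, so 3 makes it minor.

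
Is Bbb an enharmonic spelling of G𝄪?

Bbb is pitch class 9; G## is pitch class 9.
All spellings map to pitch class 9, so they are enharmonically equivalent.

Yes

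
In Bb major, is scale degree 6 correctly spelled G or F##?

G

Each scale degree takes a distinct letter name. Degree 6 of a scale on B must use the letter G.
G and F## are enharmonically the same pitch, but only G uses the letter G, so it is the correct spelling here.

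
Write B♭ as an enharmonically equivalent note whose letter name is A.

Bb is pitch class 10. The letter A alone is pitch class 9.
To reach pitch class 10 from A requires an offset of +1 semitone, i.e. sharp: A#.

A#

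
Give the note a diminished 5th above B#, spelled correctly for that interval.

F#

A fifth above B lands on the letter F.
A diminished fifth spans 6 semitones, so B# moves to pitch class 6. On the letter F that is F#.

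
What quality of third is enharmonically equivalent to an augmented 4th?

doubly augmented

An augmented fourth spans 6 semitones.
A third spanning 6 semitones is doubly augmented (the major third is 4).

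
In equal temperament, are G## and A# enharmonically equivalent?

No

Two spellings are enharmonically equivalent only if they share a pitch class.
Here G## → 9, A# → 10; 9 ≠ 10, so they are not.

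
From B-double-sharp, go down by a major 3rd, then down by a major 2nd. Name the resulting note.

A major third down from B## is G## (letter G, 4 semitones down).
A major second down from G## is F## (letter F, 2 semitones down).

F##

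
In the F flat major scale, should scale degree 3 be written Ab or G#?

Each scale degree takes a distinct letter name. Degree 3 of a scale on F must use the letter A.
Ab and G# are enharmonically the same pitch, but only Ab uses the letter A, so it is the correct spelling here.

Ab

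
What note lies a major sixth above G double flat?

A sixth above G lands on the letter E.
A major sixth spans 9 semitones, so Gbb moves to pitch class 2. On the letter E that is Ebb.

Ebb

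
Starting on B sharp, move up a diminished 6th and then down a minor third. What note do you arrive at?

A diminished sixth up from B# is G (letter G, 7 semitones up).
A minor third down from G is E (letter E, 3 semitones down).

E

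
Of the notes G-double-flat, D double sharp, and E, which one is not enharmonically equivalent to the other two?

In 12-tone equal temperament, enharmonic equivalents share a pitch class. Gbb is pitch class 5; D## is pitch class 4; E is pitch class 4.
D## and E share pitch class 4, while Gbb is pitch class 5.

Gbb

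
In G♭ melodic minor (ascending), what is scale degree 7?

F

Degree 7 takes the letter 6 steps above G, which is F.
In melodic minor (ascending), degree 7 sits 11 semitones above the tonic. Gb + 11 semitones is pitch class 5, spelled on F as F.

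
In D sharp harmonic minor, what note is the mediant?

Degree 3 takes the letter 2 steps above D, which is F.
In harmonic minor, degree 3 sits 3 semitones above the tonic. D# + 3 semitones is pitch class 6, spelled on F as F#.

F#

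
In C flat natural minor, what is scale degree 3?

Ebb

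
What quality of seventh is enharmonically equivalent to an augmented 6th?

minor

An augmented sixth spans 10 semitones.
A seventh spanning 10 semitones is minor (the major seventh is 11).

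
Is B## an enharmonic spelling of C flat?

No

B## is pitch class 1; Cb is pitch class 11.
The pitch classes differ (1 vs. 11), so they are not enharmonic equivalents.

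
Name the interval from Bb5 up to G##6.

doubly augmented sixth

Counting letters B–C–D–E–F–G gives a sixth.
Bb→G## = 11 semitones, 2 wider than the major sixth (9), so doubly augmented.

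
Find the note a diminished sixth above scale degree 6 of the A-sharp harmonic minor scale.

Db

Scale degree 6 of A# harmonic minor is F#.
A diminished sixth (7 semitones) above F# lands on the letter D, giving Db.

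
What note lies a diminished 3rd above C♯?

C up a major third is E, so the target letter is E.
From C#, a diminished third is 2 semitones up: Eb.

Eb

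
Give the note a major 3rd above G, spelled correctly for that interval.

A third above G lands on the letter B.
A major third spans 4 semitones, so G moves to pitch class 11. On the letter B that is B.

B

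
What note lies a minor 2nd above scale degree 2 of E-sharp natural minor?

G#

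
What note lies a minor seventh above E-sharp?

D#

E up a major seventh is D#, so the target letter is D.
From E#, a minor seventh is 10 semitones up: D#.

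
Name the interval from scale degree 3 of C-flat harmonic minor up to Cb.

Scale degree 3 of Cb harmonic minor is Ebb.
Ebb up to Cb: letters E→C make it a sixth; 9 semitones makes it major.

major sixth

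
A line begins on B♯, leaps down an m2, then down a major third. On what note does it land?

F##

A minor second down from B# is A## (letter A, 1 semitone down).
A major third down from A## is F## (letter F, 4 semitones down).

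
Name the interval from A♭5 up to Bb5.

major second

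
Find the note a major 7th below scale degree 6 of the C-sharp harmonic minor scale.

Scale degree 6 of C# harmonic minor is A.
A major seventh (11 semitones) below A lands on the letter B, giving Bb.

Bb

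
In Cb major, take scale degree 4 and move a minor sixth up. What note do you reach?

Scale degree 4 of Cb major is Fb.
A minor sixth (8 semitones) above Fb lands on the letter D, giving Dbb.

Dbb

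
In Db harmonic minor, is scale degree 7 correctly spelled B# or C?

C

Each scale degree takes a distinct letter name. Degree 7 of a scale on D must use the letter C.
C and B# are enharmonically the same pitch, but only C uses the letter C, so it is the correct spelling here.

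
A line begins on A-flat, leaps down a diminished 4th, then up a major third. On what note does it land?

A diminished fourth down from Ab is E (letter E, 4 semitones down).
A major third up from E is G# (letter G, 4 semitones up).

G#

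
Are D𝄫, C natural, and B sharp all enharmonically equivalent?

Dbb is pitch class 0; C is pitch class 0; B# is pitch class 0.
All spellings map to pitch class 0, so they are enharmonically equivalent.

Yes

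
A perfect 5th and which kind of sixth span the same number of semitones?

A perfect fifth spans 7 semitones.
A sixth spanning 7 semitones is diminished (the major sixth is 9).

diminished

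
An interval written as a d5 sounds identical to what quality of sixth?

doubly diminished

A diminished fifth spans 6 semitones.
A sixth spanning 6 semitones is doubly diminished (the major sixth is 9).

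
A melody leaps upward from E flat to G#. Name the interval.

Counting letters E–F–G gives a third.
Eb→G# = 5 semitones, 1 wider than the major third (4), so augmented.

augmented third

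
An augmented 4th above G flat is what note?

C

G up a perfect fourth is C, so the target letter is C.
From Gb, an augmented fourth is 6 semitones up: C.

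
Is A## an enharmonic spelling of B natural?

Yes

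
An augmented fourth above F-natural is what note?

B

A fourth above F lands on the letter B.
An augmented fourth spans 6 semitones, so F moves to pitch class 11. On the letter B that is B.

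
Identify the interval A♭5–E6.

augmented fifth

The letter names run A→E, a span of 4 letter steps, so the interval is some kind of fifth.
Ab to E is 8 semitones. A perfect fifth is 7, so 8 makes it augmented.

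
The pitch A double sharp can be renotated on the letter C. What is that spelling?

Cb

Plain C sits 1 semitone above A##, so on the letter C the same pitch needs a flat: Cb.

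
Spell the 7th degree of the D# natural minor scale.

The D# natural minor scale runs D# E# F# G# A# B C#.
Degree 7 is C#.

C#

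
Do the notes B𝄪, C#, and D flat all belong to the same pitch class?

Yes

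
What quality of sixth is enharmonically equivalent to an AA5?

A doubly augmented fifth spans 9 semitones.
A sixth spanning 9 semitones is major (the major sixth is 9).

major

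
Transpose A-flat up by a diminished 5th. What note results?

A up a perfect fifth is E, so the target letter is E.
From Ab, a diminished fifth is 6 semitones up: Ebb.

Ebb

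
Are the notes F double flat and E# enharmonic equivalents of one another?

Two spellings are enharmonically equivalent only if they share a pitch class.
Here Fbb → 3, E# → 5; 3 ≠ 5, so they are not.

No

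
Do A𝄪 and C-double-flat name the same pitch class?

No

Two spellings are enharmonically equivalent only if they share a pitch class.
Here A## → 11, Cbb → 10; 10 ≠ 11, so they are not.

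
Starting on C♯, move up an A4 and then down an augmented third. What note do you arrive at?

An augmented fourth up from C# is F## (letter F, 6 semitones up).
An augmented third down from F## is D (letter D, 5 semitones down).

D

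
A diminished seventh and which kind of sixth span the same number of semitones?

major

A diminished seventh spans 9 semitones.
A sixth spanning 9 semitones is major (the major sixth is 9).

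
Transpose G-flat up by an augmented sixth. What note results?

E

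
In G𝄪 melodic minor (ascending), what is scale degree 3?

Degree 3 takes the letter 2 steps above G, which is B.
In melodic minor (ascending), degree 3 sits 3 semitones above the tonic. G## + 3 semitones is pitch class 0, spelled on B as B#.

B#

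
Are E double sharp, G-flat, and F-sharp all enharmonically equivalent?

Yes

E## is pitch class 6; Gb is pitch class 6; F# is pitch class 6.
All spellings map to pitch class 6, so they are enharmonically equivalent.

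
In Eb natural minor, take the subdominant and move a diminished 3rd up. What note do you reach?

Cbb

The subdominant of Eb natural minor is Ab.
A diminished third (2 semitones) above Ab lands on the letter C, giving Cbb.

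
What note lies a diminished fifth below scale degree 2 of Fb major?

C

Scale degree 2 of Fb major is Gb.
A diminished fifth (6 semitones) below Gb lands on the letter C, giving C.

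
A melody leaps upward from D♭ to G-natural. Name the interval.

augmented fourth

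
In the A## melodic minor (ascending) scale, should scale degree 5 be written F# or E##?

E##

Each scale degree takes a distinct letter name. Degree 5 of a scale on A must use the letter E.
E## and F# are enharmonically the same pitch, but only E## uses the letter E, so it is the correct spelling here.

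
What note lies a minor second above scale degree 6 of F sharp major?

E

Scale degree 6 of F# major is D#.
A minor second (1 semitone) above D# lands on the letter E, giving E.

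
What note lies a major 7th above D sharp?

C##

D up a major seventh is C#, so the target letter is C.
From D#, a major seventh is 11 semitones up: C##.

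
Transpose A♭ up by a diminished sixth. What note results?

Fbb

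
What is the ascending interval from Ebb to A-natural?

Counting letters E–F–G–A gives a fourth.
Ebb→A = 7 semitones, 2 wider than the perfect fourth (5), so doubly augmented.

doubly augmented fourth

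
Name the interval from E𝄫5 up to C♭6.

major sixth

Counting letters E–F–G–A–B–C gives a sixth.
Ebb→Cb = 9 semitones, exactly the major sixth.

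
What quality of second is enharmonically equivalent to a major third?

A major third spans 4 semitones.
A second spanning 4 semitones is doubly augmented (the major second is 2).

doubly augmented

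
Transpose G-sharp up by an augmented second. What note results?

A##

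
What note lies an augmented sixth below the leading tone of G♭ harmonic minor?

The leading tone of Gb harmonic minor is F.
An augmented sixth (10 semitones) below F lands on the letter A, giving Abb.

Abb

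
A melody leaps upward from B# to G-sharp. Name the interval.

minor sixth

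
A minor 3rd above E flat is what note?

Gb

A third above E lands on the letter G.
A minor third spans 3 semitones, so Eb moves to pitch class 6. On the letter G that is Gb.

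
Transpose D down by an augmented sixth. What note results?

Fb

D down a major sixth is F, so the target letter is F.
From D, an augmented sixth is 10 semitones down: Fb.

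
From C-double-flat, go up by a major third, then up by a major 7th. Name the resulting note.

A major third up from Cbb is Ebb (letter E, 4 semitones up).
A major seventh up from Ebb is Db (letter D, 11 semitones up).

Db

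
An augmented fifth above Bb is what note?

F#

B up a perfect fifth is F#, so the target letter is F.
From Bb, an augmented fifth is 8 semitones up: F#.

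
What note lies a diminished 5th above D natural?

Ab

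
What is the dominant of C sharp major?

The C# major scale runs C# D# E# F# G# A# B#.
Degree 5 is G#.

G#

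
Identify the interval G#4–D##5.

augmented fifth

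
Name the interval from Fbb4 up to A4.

doubly augmented third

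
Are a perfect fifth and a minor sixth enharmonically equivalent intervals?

No

A perfect fifth spans 7 semitones; a minor sixth spans 8.
The spans differ, so they are not enharmonic equivalents.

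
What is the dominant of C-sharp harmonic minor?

G#

The C# harmonic minor scale runs C# D# E F# G# A B#.
Degree 5 is G#.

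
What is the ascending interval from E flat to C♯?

augmented sixth

The letter names run E→C, a span of 5 letter steps, so the interval is some kind of sixth.
Eb to C# is 10 semitones. A major sixth is 9, so 10 makes it augmented.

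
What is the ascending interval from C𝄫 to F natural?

The letter names run C→F, a span of 3 letter steps, so the interval is some kind of fourth.
Cbb to F is 7 semitones. A perfect fourth is 5, so 7 makes it doubly augmented.

doubly augmented fourth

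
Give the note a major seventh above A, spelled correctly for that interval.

A up a major seventh is G#, so the target letter is G.
From A, a major seventh is 11 semitones up: G#.

G#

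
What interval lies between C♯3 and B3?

minor seventh

The letter names run C→B, a span of 6 letter steps, so the interval is some kind of seventh.
C# to B is 10 semitones. A major seventh is 11, so 10 makes it minor.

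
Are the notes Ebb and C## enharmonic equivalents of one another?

Ebb = pitch class 2 and C## = pitch class 2 — the same pitch class, so they are enharmonic equivalents.

Yes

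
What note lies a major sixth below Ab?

Cb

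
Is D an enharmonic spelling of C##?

Yes

D = pitch class 2 and C## = pitch class 2 — the same pitch class, so they are enharmonic equivalents.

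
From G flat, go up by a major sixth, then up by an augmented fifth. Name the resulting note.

A major sixth up from Gb is Eb (letter E, 9 semitones up).
An augmented fifth up from Eb is B (letter B, 8 semitones up).

B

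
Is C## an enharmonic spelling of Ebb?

C## is pitch class 2; Ebb is pitch class 2.
All spellings map to pitch class 2, so they are enharmonically equivalent.

Yes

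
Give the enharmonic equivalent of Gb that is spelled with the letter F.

F#

Gb is pitch class 6. The letter F alone is pitch class 5.
To reach pitch class 6 from F requires an offset of +1 semitone, i.e. sharp: F#.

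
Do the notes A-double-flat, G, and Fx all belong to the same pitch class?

Abb is pitch class 7; G is pitch class 7; F## is pitch class 7.
All spellings map to pitch class 7, so they are enharmonically equivalent.

Yes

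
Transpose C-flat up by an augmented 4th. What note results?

F

C up a perfect fourth is F, so the target letter is F.
From Cb, an augmented fourth is 6 semitones up: F.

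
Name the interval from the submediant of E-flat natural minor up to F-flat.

perfect fourth

The submediant of Eb natural minor is Cb.
Cb up to Fb: letters C→F make it a fourth; 5 semitones makes it perfect.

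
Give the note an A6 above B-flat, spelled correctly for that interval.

A sixth above B lands on the letter G.
An augmented sixth spans 10 semitones, so Bb moves to pitch class 8. On the letter G that is G#.

G#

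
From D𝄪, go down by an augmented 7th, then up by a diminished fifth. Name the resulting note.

An augmented seventh down from D## is E (letter E, 12 semitones down).
A diminished fifth up from E is Bb (letter B, 6 semitones up).

Bb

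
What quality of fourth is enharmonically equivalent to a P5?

doubly augmented

A perfect fifth spans 7 semitones.
A fourth spanning 7 semitones is doubly augmented (the perfect fourth is 5).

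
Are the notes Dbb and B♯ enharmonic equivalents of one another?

Yes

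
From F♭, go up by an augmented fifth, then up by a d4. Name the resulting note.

An augmented fifth up from Fb is C (letter C, 8 semitones up).
A diminished fourth up from C is Fb (letter F, 4 semitones up).

Fb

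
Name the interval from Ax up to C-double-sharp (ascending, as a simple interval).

minor third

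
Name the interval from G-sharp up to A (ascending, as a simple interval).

minor second

Counting letters G–A gives a second.
G#→A = 1 semitone, 1 narrower than the major second (2), so minor.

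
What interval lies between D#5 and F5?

diminished third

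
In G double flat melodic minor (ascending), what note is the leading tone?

Degree 7 takes the letter 6 steps above G, which is F.
In melodic minor (ascending), degree 7 sits 11 semitones above the tonic. Gbb + 11 semitones is pitch class 4, spelled on F as Fb.

Fb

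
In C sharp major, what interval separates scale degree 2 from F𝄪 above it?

Scale degree 2 of C# major is D#.
D# up to F##: letters D→F make it a third; 4 semitones makes it major.

major third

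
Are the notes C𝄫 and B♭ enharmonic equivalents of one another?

Yes

Cbb = pitch class 10 and Bb = pitch class 10 — the same pitch class, so they are enharmonic equivalents.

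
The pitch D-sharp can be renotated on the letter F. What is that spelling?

Fbb

Plain F sits 2 semitones above D#, so on the letter F the same pitch needs a double flat: Fbb.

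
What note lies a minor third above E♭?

Gb

A third above E lands on the letter G.
A minor third spans 3 semitones, so Eb moves to pitch class 6. On the letter G that is Gb.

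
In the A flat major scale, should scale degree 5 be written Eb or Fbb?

Each scale degree takes a distinct letter name. Degree 5 of a scale on A must use the letter E.
Eb and Fbb are enharmonically the same pitch, but only Eb uses the letter E, so it is the correct spelling here.

Eb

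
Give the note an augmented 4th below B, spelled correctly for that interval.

A fourth below B lands on the letter F.
An augmented fourth spans 6 semitones, so B moves to pitch class 5. On the letter F that is F.

F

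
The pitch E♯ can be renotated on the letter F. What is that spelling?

F

E# is pitch class 5. The letter F alone is pitch class 5.
Pitch class 5 on F needs no accidental: F.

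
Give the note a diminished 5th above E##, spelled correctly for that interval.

B#

A fifth above E lands on the letter B.
A diminished fifth spans 6 semitones, so E## moves to pitch class 0. On the letter B that is B#.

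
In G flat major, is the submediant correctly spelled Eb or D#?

Each scale degree takes a distinct letter name. Degree 6 of a scale on G must use the letter E.
Eb and D# are enharmonically the same pitch, but only Eb uses the letter E, so it is the correct spelling here.

Eb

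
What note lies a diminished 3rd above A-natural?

A up a major third is C#, so the target letter is C.
From A, a diminished third is 2 semitones up: Cb.

Cb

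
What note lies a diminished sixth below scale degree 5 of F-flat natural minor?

E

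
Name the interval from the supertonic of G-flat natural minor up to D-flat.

perfect fourth

The supertonic of Gb natural minor is Ab.
Ab up to Db: letters A→D make it a fourth; 5 semitones makes it perfect.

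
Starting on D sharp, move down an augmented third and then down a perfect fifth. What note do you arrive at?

Eb

An augmented third down from D# is Bb (letter B, 5 semitones down).
A perfect fifth down from Bb is Eb (letter E, 7 semitones down).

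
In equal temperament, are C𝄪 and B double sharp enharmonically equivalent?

No

Two spellings are enharmonically equivalent only if they share a pitch class.
Here C## → 2, B## → 1; 1 ≠ 2, so they are not.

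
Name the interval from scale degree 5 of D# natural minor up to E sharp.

Scale degree 5 of D# natural minor is A#.
A# up to E#: letters A→E make it a fifth; 7 semitones makes it perfect.

perfect fifth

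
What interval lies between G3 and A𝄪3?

Counting letters G–A gives a second.
G→A## = 4 semitones, 2 wider than the major second (2), so doubly augmented.

doubly augmented second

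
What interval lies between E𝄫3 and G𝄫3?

The letter names run E→G, a span of 2 letter steps, so the interval is some kind of third.
Ebb to Gbb is 3 semitones. A major third is 4, so 3 makes it minor.

minor third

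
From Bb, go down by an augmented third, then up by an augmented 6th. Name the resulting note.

Eb

An augmented third down from Bb is Gbb (letter G, 5 semitones down).
An augmented sixth up from Gbb is Eb (letter E, 10 semitones up).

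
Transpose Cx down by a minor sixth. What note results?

E##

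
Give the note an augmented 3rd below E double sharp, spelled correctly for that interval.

C#

E down a major third is C, so the target letter is C.
From E##, an augmented third is 5 semitones down: C#.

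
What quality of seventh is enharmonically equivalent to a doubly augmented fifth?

diminished

A doubly augmented fifth spans 9 semitones.
A seventh spanning 9 semitones is diminished (the major seventh is 11).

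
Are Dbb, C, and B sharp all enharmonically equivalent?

Dbb = pitch class 0 and C = pitch class 0 and B# = pitch class 0 — the same pitch class, so they are enharmonic equivalents.

Yes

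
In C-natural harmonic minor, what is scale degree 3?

Eb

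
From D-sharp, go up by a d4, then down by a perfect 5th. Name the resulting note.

A diminished fourth up from D# is G (letter G, 4 semitones up).
A perfect fifth down from G is C (letter C, 7 semitones down).

C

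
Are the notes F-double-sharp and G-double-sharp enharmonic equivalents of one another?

F## is pitch class 7; G## is pitch class 9.
The pitch classes differ (7 vs. 9), so they are not enharmonic equivalents.

No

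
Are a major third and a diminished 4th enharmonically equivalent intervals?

A major third spans 4 semitones; a diminished fourth spans 4.
They are enharmonically equivalent.

Yes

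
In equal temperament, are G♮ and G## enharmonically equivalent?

G is pitch class 7; G## is pitch class 9.
The pitch classes differ (7 vs. 9), so they are not enharmonic equivalents.

No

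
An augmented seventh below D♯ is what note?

A seventh below D lands on the letter E.
An augmented seventh spans 12 semitones, so D# moves to pitch class 3. On the letter E that is Eb.

Eb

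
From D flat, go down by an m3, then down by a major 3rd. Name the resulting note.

Gb

A minor third down from Db is Bb (letter B, 3 semitones down).
A major third down from Bb is Gb (letter G, 4 semitones down).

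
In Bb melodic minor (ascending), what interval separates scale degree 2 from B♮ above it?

major seventh

Scale degree 2 of Bb melodic minor (ascending) is C.
C up to B: letters C→B make it a seventh; 11 semitones makes it major.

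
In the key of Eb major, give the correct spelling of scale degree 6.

The Eb major scale runs Eb F G Ab Bb C D.
Degree 6 is C.

C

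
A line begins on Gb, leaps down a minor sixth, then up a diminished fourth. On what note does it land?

A minor sixth down from Gb is Bb (letter B, 8 semitones down).
A diminished fourth up from Bb is Ebb (letter E, 4 semitones up).

Ebb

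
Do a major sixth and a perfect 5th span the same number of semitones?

No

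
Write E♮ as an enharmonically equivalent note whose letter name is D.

D##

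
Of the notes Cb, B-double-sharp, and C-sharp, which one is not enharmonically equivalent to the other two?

Cb

In 12-tone equal temperament, enharmonic equivalents share a pitch class. Cb is pitch class 11; B## is pitch class 1; C# is pitch class 1.
B## and C# share pitch class 1, while Cb is pitch class 11.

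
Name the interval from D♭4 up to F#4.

augmented third

The letter names run D→F, a span of 2 letter steps, so the interval is some kind of third.
Db to F# is 5 semitones. A major third is 4, so 5 makes it augmented.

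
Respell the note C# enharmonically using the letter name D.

Db

C# is pitch class 1. The letter D alone is pitch class 2.
To reach pitch class 1 from D requires an offset of -1 semitone, i.e. flat: Db.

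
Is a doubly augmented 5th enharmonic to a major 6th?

A doubly augmented fifth spans 9 semitones; a major sixth spans 9.
They are enharmonically equivalent.

Yes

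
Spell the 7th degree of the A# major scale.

Degree 7 takes the letter 6 steps above A, which is G.
In major, degree 7 sits 11 semitones above the tonic. A# + 11 semitones is pitch class 9, spelled on G as G##.

G##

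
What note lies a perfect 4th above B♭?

B up a perfect fourth is E, so the target letter is E.
From Bb, a perfect fourth is 5 semitones up: Eb.

Eb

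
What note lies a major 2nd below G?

F

G down a major second is F, so the target letter is F.
From G, a major second is 2 semitones down: F.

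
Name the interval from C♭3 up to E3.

augmented third

Counting letters C–D–E gives a third.
Cb→E = 5 semitones, 1 wider than the major third (4), so augmented.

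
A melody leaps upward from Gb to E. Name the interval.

augmented sixth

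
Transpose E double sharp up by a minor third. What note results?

G##

A third above E lands on the letter G.
A minor third spans 3 semitones, so E## moves to pitch class 9. On the letter G that is G##.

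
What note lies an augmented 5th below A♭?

A fifth below A lands on the letter D.
An augmented fifth spans 8 semitones, so Ab moves to pitch class 0. On the letter D that is Dbb.

Dbb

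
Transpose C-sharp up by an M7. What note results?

B#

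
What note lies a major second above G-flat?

A second above G lands on the letter A.
A major second spans 2 semitones, so Gb moves to pitch class 8. On the letter A that is Ab.

Ab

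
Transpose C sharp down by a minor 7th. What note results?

D#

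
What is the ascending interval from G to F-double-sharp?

Counting letters G–A–B–C–D–E–F gives a seventh.
G→F## = 12 semitones, 1 wider than the major seventh (11), so augmented.

augmented seventh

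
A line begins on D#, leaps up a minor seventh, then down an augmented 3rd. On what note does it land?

A minor seventh up from D# is C# (letter C, 10 semitones up).
An augmented third down from C# is Ab (letter A, 5 semitones down).

Ab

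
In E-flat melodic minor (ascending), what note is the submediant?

The Eb melodic minor (ascending) scale runs Eb F Gb Ab Bb C D.
Degree 6 is C.

C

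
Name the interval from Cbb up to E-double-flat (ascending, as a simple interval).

Counting letters C–D–E gives a third.
Cbb→Ebb = 4 semitones, exactly the major third.

major third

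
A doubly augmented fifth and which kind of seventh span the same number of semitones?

A doubly augmented fifth spans 9 semitones.
A seventh spanning 9 semitones is diminished (the major seventh is 11).

diminished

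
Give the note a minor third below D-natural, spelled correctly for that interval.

D down a major third is Bb, so the target letter is B.
From D, a minor third is 3 semitones down: B.

B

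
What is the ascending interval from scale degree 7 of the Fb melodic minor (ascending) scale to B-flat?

perfect fifth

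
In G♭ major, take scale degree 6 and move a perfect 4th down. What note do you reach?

Bb

Scale degree 6 of Gb major is Eb.
A perfect fourth (5 semitones) below Eb lands on the letter B, giving Bb.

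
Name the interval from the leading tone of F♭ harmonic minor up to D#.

The leading tone of Fb harmonic minor is Eb.
Eb up to D#: letters E→D make it a seventh; 12 semitones makes it augmented.

augmented seventh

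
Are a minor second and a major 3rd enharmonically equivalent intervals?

A minor second spans 1 semitone; a major third spans 4.
The spans differ, so they are not enharmonic equivalents.

No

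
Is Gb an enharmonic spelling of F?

Two spellings are enharmonically equivalent only if they share a pitch class.
Here Gb → 6, F → 5; 5 ≠ 6, so they are not.

No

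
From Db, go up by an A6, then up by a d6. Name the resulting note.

An augmented sixth up from Db is B (letter B, 10 semitones up).
A diminished sixth up from B is Gb (letter G, 7 semitones up).

Gb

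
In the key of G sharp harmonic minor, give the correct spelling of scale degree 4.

Degree 4 takes the letter 3 steps above G, which is C.
In harmonic minor, degree 4 sits 5 semitones above the tonic. G# + 5 semitones is pitch class 1, spelled on C as C#.

C#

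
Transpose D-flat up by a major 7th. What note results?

C

A seventh above D lands on the letter C.
A major seventh spans 11 semitones, so Db moves to pitch class 0. On the letter C that is C.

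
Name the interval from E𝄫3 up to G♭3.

major third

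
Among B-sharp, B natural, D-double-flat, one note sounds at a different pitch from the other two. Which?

In 12-tone equal temperament, enharmonic equivalents share a pitch class. B# is pitch class 0; B is pitch class 11; Dbb is pitch class 0.
B# and Dbb share pitch class 0, while B is pitch class 11.

B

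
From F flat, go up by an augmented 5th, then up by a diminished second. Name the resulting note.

An augmented fifth up from Fb is C (letter C, 8 semitones up).
A diminished second up from C is Dbb (letter D, 0 semitones up).

Dbb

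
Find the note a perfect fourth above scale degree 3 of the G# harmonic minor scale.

E

Scale degree 3 of G# harmonic minor is B.
A perfect fourth (5 semitones) above B lands on the letter E, giving E.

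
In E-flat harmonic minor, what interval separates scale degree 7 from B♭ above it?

Scale degree 7 of Eb harmonic minor is D.
D up to Bb: letters D→B make it a sixth; 8 semitones makes it minor.

minor sixth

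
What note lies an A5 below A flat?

Dbb

A fifth below A lands on the letter D.
An augmented fifth spans 8 semitones, so Ab moves to pitch class 0. On the letter D that is Dbb.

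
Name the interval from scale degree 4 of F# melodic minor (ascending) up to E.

perfect fourth

Scale degree 4 of F# melodic minor (ascending) is B.
B up to E: letters B→E make it a fourth; 5 semitones makes it perfect.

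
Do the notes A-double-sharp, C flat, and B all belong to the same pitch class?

Yes

A## = pitch class 11 and Cb = pitch class 11 and B = pitch class 11 — the same pitch class, so they are enharmonic equivalents.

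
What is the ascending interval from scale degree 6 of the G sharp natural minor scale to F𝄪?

Scale degree 6 of G# natural minor is E.
E up to F##: letters E→F make it a second; 3 semitones makes it augmented.

augmented second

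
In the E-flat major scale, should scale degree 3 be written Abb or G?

Each scale degree takes a distinct letter name. Degree 3 of a scale on E must use the letter G.
G and Abb are enharmonically the same pitch, but only G uses the letter G, so it is the correct spelling here.

G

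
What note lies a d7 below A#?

A down a major seventh is Bb, so the target letter is B.
From A#, a diminished seventh is 9 semitones down: B##.

B##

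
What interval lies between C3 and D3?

The letter names run C→D, a span of 1 letter step, so the interval is some kind of second.
C to D is 2 semitones. A major second is 2, so 2 makes it major.

major second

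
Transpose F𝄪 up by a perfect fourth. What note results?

B#

F up a perfect fourth is Bb, so the target letter is B.
From F##, a perfect fourth is 5 semitones up: B#.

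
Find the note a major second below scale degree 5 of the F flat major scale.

Bbb

Scale degree 5 of Fb major is Cb.
A major second (2 semitones) below Cb lands on the letter B, giving Bbb.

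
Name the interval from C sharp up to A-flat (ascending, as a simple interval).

diminished sixth

Counting letters C–D–E–F–G–A gives a sixth.
C#→Ab = 7 semitones, 2 narrower than the major sixth (9), so diminished.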